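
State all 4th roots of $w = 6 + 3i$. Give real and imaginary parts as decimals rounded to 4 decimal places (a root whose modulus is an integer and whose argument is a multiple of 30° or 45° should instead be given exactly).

|w| = sqrt(45) ≈ 6.708204, arg(w) ≈ 26.565051°
Root modulus = sqrt(45)^(1/4) ≈ 1.609354
Root arguments: θ_k = (arg(w) + 360°k)/4 for k = 0, 1, ..., 3
Compute each root as (root modulus)(cos θ_k + i sin θ_k) using full-precision intermediates, then round to 4 decimal places.
Roots: 1.5986 + 0.1861i, -0.1861 + 1.5986i, -1.5986 - 0.1861i, 0.1861 - 1.5986i


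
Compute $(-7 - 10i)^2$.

(a + bi)^2 = a^2 - b^2 + 2abi
= (-7)^2 - (-10)^2 + 2*(-7)*(-10)i
= -51 + 140i


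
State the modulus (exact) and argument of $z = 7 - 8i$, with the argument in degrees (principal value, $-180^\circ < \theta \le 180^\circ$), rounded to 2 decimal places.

|z| = sqrt(7^2 + (-8)^2) = sqrt(113)
arg(z) = arctan(b/a) = arctan(-8/7) (quadrant-adjusted) = -48.81°


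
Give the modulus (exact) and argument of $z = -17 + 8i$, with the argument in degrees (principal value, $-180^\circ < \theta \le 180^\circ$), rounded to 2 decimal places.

|z| = sqrt((-17)^2 + 8^2) = sqrt(353)
arg(z) = arctan(b/a) = arctan(8/-17) (quadrant-adjusted) = 154.80°


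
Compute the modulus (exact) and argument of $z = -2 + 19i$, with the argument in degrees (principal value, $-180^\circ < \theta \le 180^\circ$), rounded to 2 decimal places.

|z| = sqrt((-2)^2 + 19^2) = sqrt(365)
arg(z) = arctan(b/a) = arctan(19/-2) (quadrant-adjusted) = 96.01°


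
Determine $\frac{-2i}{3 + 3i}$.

Multiply numerator and denominator by conjugate (3 - 3i):
= (-2i)(3 - 3i) / (3^2 + 3^2)
= (-6 - 6i) / 18
Divide through by 6: (-1 - i) / 3
= -1/3 - (1/3)i


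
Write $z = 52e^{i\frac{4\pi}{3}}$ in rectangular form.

a = r cos θ = 52 * -1/2 = -26
b = r sin θ = 52 * -sqrt(3)/2 = -26*sqrt(3)
z = -26 - 26*sqrt(3)i


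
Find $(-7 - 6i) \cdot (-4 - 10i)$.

(a1*a2 - b1*b2) + (a1*b2 + b1*a2)i
= (28 - 60) + (70 + 24)i
= -32 + 94i


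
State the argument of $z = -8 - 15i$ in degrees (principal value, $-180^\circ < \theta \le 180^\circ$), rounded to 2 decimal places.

θ = arctan(b/a) = arctan(-15/-8) (quadrant-adjusted) = -118.07°


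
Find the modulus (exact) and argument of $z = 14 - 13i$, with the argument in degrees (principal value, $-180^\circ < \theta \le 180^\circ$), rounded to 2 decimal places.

|z| = sqrt(14^2 + (-13)^2) = sqrt(365)
arg(z) = arctan(b/a) = arctan(-13/14) (quadrant-adjusted) = -42.88°


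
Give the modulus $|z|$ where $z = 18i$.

|z| = sqrt(a^2 + b^2) = sqrt(0^2 + 18^2) = sqrt(324) = 18


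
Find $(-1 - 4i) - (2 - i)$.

(-1 - 2) + (-4 - (-1))i = -3 - 3i


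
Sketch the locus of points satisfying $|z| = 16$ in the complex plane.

|z| = 16 means sqrt(x^2 + y^2) = 16
This is a circle of radius 16 centered at the origin


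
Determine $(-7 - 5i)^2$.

(a + bi)^2 = a^2 - b^2 + 2abi
= (-7)^2 - (-5)^2 + 2*(-7)*(-5)i
= 24 + 70i


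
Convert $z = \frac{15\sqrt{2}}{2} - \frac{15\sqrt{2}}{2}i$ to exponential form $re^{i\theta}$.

r = |z| = sqrt((15*sqrt(2)/2)^2 + (-15*sqrt(2)/2)^2) = sqrt(225/2 + 225/2) = sqrt(225) = 15
θ = arctan(b/a) = arctan(-10.6066/10.6066) (quadrant-adjusted) = -45° = -π/4
z = 15e^(-i*π/4)


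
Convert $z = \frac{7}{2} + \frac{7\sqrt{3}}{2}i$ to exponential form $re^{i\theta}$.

r = |z| = sqrt((7/2)^2 + (7*sqrt(3)/2)^2) = sqrt(49/4 + 147/4) = sqrt(49) = 7
θ = arctan(b/a) = arctan(6.0622/3.5) (quadrant-adjusted) = 60° = π/3
z = 7e^(i*π/3)


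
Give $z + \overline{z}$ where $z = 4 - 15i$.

z + conjugate(z) = (a + bi) + (a - bi) = 2a
= 2 * 4 = 8


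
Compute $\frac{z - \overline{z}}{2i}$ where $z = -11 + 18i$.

z - conjugate(z) = 2bi
(z - conjugate(z))/(2i) = 2bi/(2i) = b = 18


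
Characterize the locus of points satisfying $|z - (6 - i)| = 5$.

|z - z0| = r describes a circle centered at z0 with radius r
Here z0 = 6 - i and r = 5
Locus: Circle centered at (6, -1) with radius 5


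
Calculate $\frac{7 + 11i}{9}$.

Divisor is real, so divide each part by 9:
= 7/9 + (11/9)i


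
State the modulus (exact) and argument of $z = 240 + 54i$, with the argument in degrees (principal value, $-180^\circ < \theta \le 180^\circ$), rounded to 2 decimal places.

|z| = sqrt(240^2 + 54^2) = 246
arg(z) = arctan(b/a) = arctan(54/240) (quadrant-adjusted) = 12.68°


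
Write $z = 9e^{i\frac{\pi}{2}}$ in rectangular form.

a = r cos θ = 9 * 0 = 0
b = r sin θ = 9 * 1 = 9
z = 9i


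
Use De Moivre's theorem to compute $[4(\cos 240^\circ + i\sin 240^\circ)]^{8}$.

By De Moivre: z^n = r^n(cos(nθ) + i sin(nθ))
= 4^8(cos(8*240°) + i sin(8*240°))
= 65536(cos 120° + i sin 120°)
= -32768 + 32768*sqrt(3)i


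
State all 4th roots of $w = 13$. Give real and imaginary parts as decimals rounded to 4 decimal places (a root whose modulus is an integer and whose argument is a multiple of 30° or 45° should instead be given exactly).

|w| = 13, arg(w) = 0°
Root modulus = 13^(1/4) ≈ 1.898829
Root arguments: θ_k = (0° + 360°k)/4 for k = 0, 1, ..., 3
Compute each root as (root modulus)(cos θ_k + i sin θ_k) using full-precision intermediates, then round to 4 decimal places.
Roots: 1.8988, 1.8988i, -1.8988, -1.8988i


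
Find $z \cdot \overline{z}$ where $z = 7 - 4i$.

z * conjugate(z) = |z|^2 = a^2 + b^2
= 7^2 + (-4)^2 = 65


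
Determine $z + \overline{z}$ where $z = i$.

z + conjugate(z) = (a + bi) + (a - bi) = 2a
= 2 * 0 = 0


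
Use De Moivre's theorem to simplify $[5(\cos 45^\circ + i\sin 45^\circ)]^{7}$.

By De Moivre: z^n = r^n(cos(nθ) + i sin(nθ))
= 5^7(cos(7*45°) + i sin(7*45°))
= 78125(cos 315° + i sin 315°)
= 78125*sqrt(2)/2 - (78125*sqrt(2)/2)i


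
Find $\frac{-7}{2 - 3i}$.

Multiply numerator and denominator by conjugate (2 + 3i):
= (-7)(2 + 3i) / (2^2 + (-3)^2)
= (-14 - 21i) / 13
= -14/13 - (21/13)i


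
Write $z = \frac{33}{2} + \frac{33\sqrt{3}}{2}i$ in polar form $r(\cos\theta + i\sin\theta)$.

r = |z| = sqrt(a^2 + b^2) = sqrt((33/2)^2 + (33*sqrt(3)/2)^2) = sqrt(1089/4 + 3267/4) = sqrt(1089) = 33
θ = arctan(b/a) = arctan(28.5788/16.5) (quadrant-adjusted) = 60°
z = 33(cos 60° + i sin 60°)


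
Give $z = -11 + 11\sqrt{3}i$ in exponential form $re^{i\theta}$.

r = |z| = sqrt((-11)^2 + (11*sqrt(3))^2) = sqrt(121 + 363) = sqrt(484) = 22
θ = arctan(b/a) = arctan(19.0526/-11) (quadrant-adjusted) = 120° = 2π/3
z = 22e^(i*2π/3)


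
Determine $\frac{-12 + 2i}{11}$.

Divisor is real, so divide each part by 11:
= -12/11 + (2/11)i


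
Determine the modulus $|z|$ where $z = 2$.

|z| = sqrt(a^2 + b^2) = sqrt(2^2 + 0^2) = sqrt(4) = 2


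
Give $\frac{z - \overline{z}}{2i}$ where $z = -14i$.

z - conjugate(z) = 2bi
(z - conjugate(z))/(2i) = 2bi/(2i) = b = -14


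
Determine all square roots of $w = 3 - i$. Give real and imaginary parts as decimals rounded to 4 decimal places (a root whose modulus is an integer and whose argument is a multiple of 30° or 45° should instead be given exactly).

|w| = sqrt(10) ≈ 3.162278, arg(w) ≈ 341.565051°
Root modulus = sqrt(10)^(1/2) ≈ 1.778279
Root arguments: θ_k = (arg(w) + 360°k)/2 for k = 0, 1, ..., 1
Compute each root as (root modulus)(cos θ_k + i sin θ_k) using full-precision intermediates, then round to 4 decimal places.
Roots: -1.7553 + 0.2848i, 1.7553 - 0.2848i


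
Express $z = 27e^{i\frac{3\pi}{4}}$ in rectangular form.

a = r cos θ = 27 * -sqrt(2)/2 = -27*sqrt(2)/2
b = r sin θ = 27 * sqrt(2)/2 = 27*sqrt(2)/2
z = -27*sqrt(2)/2 + (27*sqrt(2)/2)i


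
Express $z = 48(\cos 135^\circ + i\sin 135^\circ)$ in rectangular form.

a = r cos θ = 48 * -sqrt(2)/2 = -24*sqrt(2)
b = r sin θ = 48 * sqrt(2)/2 = 24*sqrt(2)
z = -24*sqrt(2) + 24*sqrt(2)i


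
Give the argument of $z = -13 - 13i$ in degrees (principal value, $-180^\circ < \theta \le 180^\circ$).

θ = arctan(b/a) = arctan(-13/-13) (quadrant-adjusted) = -135°


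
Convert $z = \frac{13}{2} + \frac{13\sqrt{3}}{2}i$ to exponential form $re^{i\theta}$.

r = |z| = sqrt((13/2)^2 + (13*sqrt(3)/2)^2) = sqrt(169/4 + 507/4) = sqrt(169) = 13
θ = arctan(b/a) = arctan(11.2583/6.5) (quadrant-adjusted) = 60° = π/3
z = 13e^(i*π/3)


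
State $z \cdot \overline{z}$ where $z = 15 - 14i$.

z * conjugate(z) = |z|^2 = a^2 + b^2
= 15^2 + (-14)^2 = 421


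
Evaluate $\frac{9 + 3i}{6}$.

Divisor is real, so divide each part by 6:
= 3/2 + (1/2)i


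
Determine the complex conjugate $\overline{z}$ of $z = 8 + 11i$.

If z = a + bi, then conjugate(z) = a - bi
conjugate(8 + 11i) = 8 - 11i


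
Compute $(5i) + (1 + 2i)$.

(0 + 1) + (5 + 2)i = 1 + 7i


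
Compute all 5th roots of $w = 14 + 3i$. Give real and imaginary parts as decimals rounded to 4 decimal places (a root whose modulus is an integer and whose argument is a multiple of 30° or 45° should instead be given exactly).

|w| = sqrt(205) ≈ 14.317821, arg(w) ≈ 12.094757°
Root modulus = sqrt(205)^(1/5) ≈ 1.702846
Root arguments: θ_k = (arg(w) + 360°k)/5 for k = 0, 1, ..., 4
Compute each root as (root modulus)(cos θ_k + i sin θ_k) using full-precision intermediates, then round to 4 decimal places.
Roots: 1.7013 + 0.0719i, 0.4574 + 1.6403i, -1.4186 + 0.9419i, -1.3342 - 1.0582i, 0.5941 - 1.5959i


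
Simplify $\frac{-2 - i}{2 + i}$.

Multiply numerator and denominator by conjugate (2 - i):
= (-2 - i)(2 - i) / (2^2 + 1^2)
= (-5) / 5
= -1


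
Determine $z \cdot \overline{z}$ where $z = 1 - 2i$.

z * conjugate(z) = |z|^2 = a^2 + b^2
= 1^2 + (-2)^2 = 5


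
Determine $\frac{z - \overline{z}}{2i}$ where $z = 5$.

z - conjugate(z) = 2bi
(z - conjugate(z))/(2i) = 2bi/(2i) = b = 0


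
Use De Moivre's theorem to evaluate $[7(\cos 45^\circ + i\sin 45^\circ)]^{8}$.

By De Moivre: z^n = r^n(cos(nθ) + i sin(nθ))
= 7^8(cos(8*45°) + i sin(8*45°))
= 5764801(cos 0° + i sin 0°)
= 5764801


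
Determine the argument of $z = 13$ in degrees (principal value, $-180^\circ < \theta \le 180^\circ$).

b = 0 and a > 0, so z lies on the positive real axis: θ = 0°


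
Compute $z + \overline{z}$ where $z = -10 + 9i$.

z + conjugate(z) = (a + bi) + (a - bi) = 2a
= 2 * (-10) = -20


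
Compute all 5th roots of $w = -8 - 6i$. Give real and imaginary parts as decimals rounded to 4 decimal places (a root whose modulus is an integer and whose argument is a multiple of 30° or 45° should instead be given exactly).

|w| = 10, arg(w) ≈ 216.869898°
Root modulus = 10^(1/5) ≈ 1.584893
Root arguments: θ_k = (arg(w) + 360°k)/5 for k = 0, 1, ..., 4
Compute each root as (root modulus)(cos θ_k + i sin θ_k) using full-precision intermediates, then round to 4 decimal places.
Roots: 1.1520 + 1.0884i, -0.6792 + 1.4320i, -1.5718 - 0.2034i, -0.2923 - 1.5577i, 1.3912 - 0.7593i


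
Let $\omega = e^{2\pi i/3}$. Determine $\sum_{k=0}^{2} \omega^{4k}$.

Let ζ = ω^4 = e^(2πi·4/3). Since 3 ∤ 4, ζ ≠ 1.
Sum = Σ_{k=0}^{2} ζ^k = (ζ^3 - 1)/(ζ - 1) = (ω^{4·3} - 1)/(ζ - 1) = (1 - 1)/(ζ - 1) = 0


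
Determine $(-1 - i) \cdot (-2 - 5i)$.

(a1*a2 - b1*b2) + (a1*b2 + b1*a2)i
= (2 - 5) + (5 + 2)i
= -3 + 7i


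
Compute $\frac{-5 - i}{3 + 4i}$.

Multiply numerator and denominator by conjugate (3 - 4i):
= (-5 - i)(3 - 4i) / (3^2 + 4^2)
= (-19 + 17i) / 25
= -19/25 + (17/25)i


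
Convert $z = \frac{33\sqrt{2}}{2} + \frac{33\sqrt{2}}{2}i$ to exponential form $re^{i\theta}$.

r = |z| = sqrt((33*sqrt(2)/2)^2 + (33*sqrt(2)/2)^2) = sqrt(1089/2 + 1089/2) = sqrt(1089) = 33
θ = arctan(b/a) = arctan(23.3345/23.3345) (quadrant-adjusted) = 45° = π/4
z = 33e^(i*π/4)


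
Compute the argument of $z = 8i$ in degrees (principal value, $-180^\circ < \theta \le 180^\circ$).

a = 0 and b > 0, so z lies on the positive imaginary axis: θ = 90°


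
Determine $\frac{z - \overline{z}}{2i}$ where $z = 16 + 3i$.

z - conjugate(z) = 2bi
(z - conjugate(z))/(2i) = 2bi/(2i) = b = 3


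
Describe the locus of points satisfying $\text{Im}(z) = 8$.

Im(z) = y where z = x + yi; the equation y = 8 is satisfied by all points with that y-coordinate
Locus: Horizontal line y = 8


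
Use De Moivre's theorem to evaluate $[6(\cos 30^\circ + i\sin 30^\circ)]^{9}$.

By De Moivre: z^n = r^n(cos(nθ) + i sin(nθ))
= 6^9(cos(9*30°) + i sin(9*30°))
= 10077696(cos 270° + i sin 270°)
= -10077696i


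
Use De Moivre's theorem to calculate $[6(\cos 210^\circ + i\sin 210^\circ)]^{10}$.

By De Moivre: z^n = r^n(cos(nθ) + i sin(nθ))
= 6^10(cos(10*210°) + i sin(10*210°))
= 60466176(cos 300° + i sin 300°)
= 30233088 - 30233088*sqrt(3)i


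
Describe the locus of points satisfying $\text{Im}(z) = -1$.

Im(z) = y where z = x + yi; the equation y = -1 is satisfied by all points with that y-coordinate
Locus: Horizontal line y = -1


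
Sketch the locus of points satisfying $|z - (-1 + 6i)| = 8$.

|z - z0| = r describes a circle centered at z0 with radius r
Here z0 = -1 + 6i and r = 8
Locus: Circle centered at (-1, 6) with radius 8


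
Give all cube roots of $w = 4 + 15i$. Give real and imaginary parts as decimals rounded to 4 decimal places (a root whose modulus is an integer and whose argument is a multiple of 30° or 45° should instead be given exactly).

|w| = sqrt(241) ≈ 15.524175, arg(w) ≈ 75.068583°
Root modulus = sqrt(241)^(1/3) ≈ 2.494611
Root arguments: θ_k = (arg(w) + 360°k)/3 for k = 0, 1, ..., 2
Compute each root as (root modulus)(cos θ_k + i sin θ_k) using full-precision intermediates, then round to 4 decimal places.
Roots: 2.2605 + 1.0552i, -2.0440 + 1.4300i, -0.2164 - 2.4852i


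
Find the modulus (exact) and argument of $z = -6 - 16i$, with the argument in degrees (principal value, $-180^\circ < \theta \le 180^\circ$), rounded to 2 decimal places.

|z| = sqrt((-6)^2 + (-16)^2) = sqrt(292)
arg(z) = arctan(b/a) = arctan(-16/-6) (quadrant-adjusted) = -110.56°


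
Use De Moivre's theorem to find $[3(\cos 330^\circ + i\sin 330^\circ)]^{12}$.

By De Moivre: z^n = r^n(cos(nθ) + i sin(nθ))
= 3^12(cos(12*330°) + i sin(12*330°))
= 531441(cos 0° + i sin 0°)
= 531441


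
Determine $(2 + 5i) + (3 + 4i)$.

(2 + 3) + (5 + 4)i = 5 + 9i


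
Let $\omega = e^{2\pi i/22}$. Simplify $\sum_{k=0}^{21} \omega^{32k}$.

Let ζ = ω^32 = e^(2πi·32/22). Since 22 ∤ 32, ζ ≠ 1.
Sum = Σ_{k=0}^{21} ζ^k = (ζ^22 - 1)/(ζ - 1) = (ω^{32·22} - 1)/(ζ - 1) = (1 - 1)/(ζ - 1) = 0


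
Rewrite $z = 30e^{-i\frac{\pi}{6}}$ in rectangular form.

a = r cos θ = 30 * sqrt(3)/2 = 15*sqrt(3)
b = r sin θ = 30 * -1/2 = -15
z = 15*sqrt(3) - 15i


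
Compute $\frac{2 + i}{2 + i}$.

Multiply numerator and denominator by conjugate (2 - i):
= (2 + i)(2 - i) / (2^2 + 1^2)
= (5) / 5
= 1


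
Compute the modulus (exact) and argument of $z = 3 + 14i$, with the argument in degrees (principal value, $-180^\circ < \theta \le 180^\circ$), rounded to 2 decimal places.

|z| = sqrt(3^2 + 14^2) = sqrt(205)
arg(z) = arctan(b/a) = arctan(14/3) (quadrant-adjusted) = 77.91°


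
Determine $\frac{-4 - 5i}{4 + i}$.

Multiply numerator and denominator by conjugate (4 - i):
= (-4 - 5i)(4 - i) / (4^2 + 1^2)
= (-21 - 16i) / 17
= -21/17 - (16/17)i


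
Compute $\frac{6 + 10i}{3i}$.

Multiply numerator and denominator by conjugate (-3i):
= (6 + 10i)(-3i) / (0^2 + 3^2)
= (30 - 18i) / 9
Divide through by 3: (10 - 6i) / 3
= 10/3 - 2i


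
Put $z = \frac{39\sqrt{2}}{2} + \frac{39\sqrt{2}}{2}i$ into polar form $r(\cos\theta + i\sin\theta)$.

r = |z| = sqrt(a^2 + b^2) = sqrt((39*sqrt(2)/2)^2 + (39*sqrt(2)/2)^2) = sqrt(1521/2 + 1521/2) = sqrt(1521) = 39
θ = arctan(b/a) = arctan(27.5772/27.5772) (quadrant-adjusted) = 45°
z = 39(cos 45° + i sin 45°)


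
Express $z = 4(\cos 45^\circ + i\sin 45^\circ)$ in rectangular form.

a = r cos θ = 4 * sqrt(2)/2 = 2*sqrt(2)
b = r sin θ = 4 * sqrt(2)/2 = 2*sqrt(2)
z = 2*sqrt(2) + 2*sqrt(2)i


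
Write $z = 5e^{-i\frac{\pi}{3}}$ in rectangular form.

a = r cos θ = 5 * 1/2 = 5/2
b = r sin θ = 5 * -sqrt(3)/2 = -5*sqrt(3)/2
z = 5/2 - (5*sqrt(3)/2)i


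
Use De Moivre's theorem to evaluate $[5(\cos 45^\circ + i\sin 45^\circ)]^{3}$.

By De Moivre: z^n = r^n(cos(nθ) + i sin(nθ))
= 5^3(cos(3*45°) + i sin(3*45°))
= 125(cos 135° + i sin 135°)
= -125*sqrt(2)/2 + (125*sqrt(2)/2)i


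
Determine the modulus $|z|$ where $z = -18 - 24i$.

|z| = sqrt(a^2 + b^2) = sqrt((-18)^2 + (-24)^2) = sqrt(900) = 30


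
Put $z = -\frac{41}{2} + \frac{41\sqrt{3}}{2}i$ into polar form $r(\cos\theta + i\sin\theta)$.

r = |z| = sqrt(a^2 + b^2) = sqrt((-41/2)^2 + (41*sqrt(3)/2)^2) = sqrt(1681/4 + 5043/4) = sqrt(1681) = 41
θ = arctan(b/a) = arctan(35.507/-20.5) (quadrant-adjusted) = 120°
z = 41(cos 120° + i sin 120°)


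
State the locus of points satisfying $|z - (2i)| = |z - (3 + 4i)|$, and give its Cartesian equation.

|z - z1| = |z - z2| means z is equidistant from z1 and z2,
i.e. the perpendicular bisector of the segment from (0, 2) to (3, 4) (midpoint (3/2, 3)).
With z = x + yi, square both sides:
(x - 0)^2 + (y - 2)^2 = (x - 3)^2 + (y - 4)^2
The x^2 and y^2 terms cancel: 6x + 4y = 25 - 4 = 21
Simplify: 6x + 4y = 21
Locus: Perpendicular bisector of the segment from (0, 2) to (3, 4): the line 6x + 4y = 21


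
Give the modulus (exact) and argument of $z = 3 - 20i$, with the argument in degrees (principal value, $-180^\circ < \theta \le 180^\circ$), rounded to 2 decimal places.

|z| = sqrt(3^2 + (-20)^2) = sqrt(409)
arg(z) = arctan(b/a) = arctan(-20/3) (quadrant-adjusted) = -81.47°


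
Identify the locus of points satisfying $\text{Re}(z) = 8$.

Re(z) = x where z = x + yi; the equation x = 8 is satisfied by all points with that x-coordinate
Locus: Vertical line x = 8


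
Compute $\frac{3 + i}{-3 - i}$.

Multiply numerator and denominator by conjugate (-3 + i):
= (3 + i)(-3 + i) / ((-3)^2 + (-1)^2)
= (-10) / 10
= -1


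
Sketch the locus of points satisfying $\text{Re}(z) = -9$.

Re(z) = x where z = x + yi; the equation x = -9 is satisfied by all points with that x-coordinate
Locus: Vertical line x = -9


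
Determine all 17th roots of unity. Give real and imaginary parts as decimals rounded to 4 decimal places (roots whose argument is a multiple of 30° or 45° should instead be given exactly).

ω_k = e^(2πik/17) = cos(2πk/17) + i sin(2πk/17) for k = 0, 1, ..., 16
Roots: 1, 0.9325 + 0.3612i, 0.7390 + 0.6737i, 0.4457 + 0.8952i, 0.0923 + 0.9957i, -0.2737 + 0.9618i, -0.6026 + 0.7980i, -0.8502 + 0.5264i, -0.9830 + 0.1837i, -0.9830 - 0.1837i, -0.8502 - 0.5264i, -0.6026 - 0.7980i, -0.2737 - 0.9618i, 0.0923 - 0.9957i, 0.4457 - 0.8952i, 0.7390 - 0.6737i, 0.9325 - 0.3612i


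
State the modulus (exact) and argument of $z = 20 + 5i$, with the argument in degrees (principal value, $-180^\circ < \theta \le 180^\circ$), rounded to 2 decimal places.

|z| = sqrt(20^2 + 5^2) = sqrt(425)
arg(z) = arctan(b/a) = arctan(5/20) (quadrant-adjusted) = 14.04°


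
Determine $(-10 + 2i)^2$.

(a + bi)^2 = a^2 - b^2 + 2abi
= (-10)^2 - 2^2 + 2*(-10)*2i
= 96 - 40i


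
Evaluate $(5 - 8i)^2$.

(a + bi)^2 = a^2 - b^2 + 2abi
= 5^2 - (-8)^2 + 2*5*(-8)i
= -39 - 80i


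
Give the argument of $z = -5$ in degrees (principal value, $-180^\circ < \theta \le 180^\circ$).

b = 0 and a < 0, so z lies on the negative real axis: θ = 180°


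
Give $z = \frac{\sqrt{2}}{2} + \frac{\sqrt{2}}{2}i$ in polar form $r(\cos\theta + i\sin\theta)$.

r = |z| = sqrt(a^2 + b^2) = sqrt((sqrt(2)/2)^2 + (sqrt(2)/2)^2) = sqrt(1/2 + 1/2) = sqrt(1) = 1
θ = arctan(b/a) = arctan(0.7071/0.7071) (quadrant-adjusted) = 45°
z = 1(cos 45° + i sin 45°)


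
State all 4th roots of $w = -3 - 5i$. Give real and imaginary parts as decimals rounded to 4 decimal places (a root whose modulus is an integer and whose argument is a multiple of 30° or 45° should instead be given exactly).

|w| = sqrt(34) ≈ 5.830952, arg(w) ≈ 239.036243°
Root modulus = sqrt(34)^(1/4) ≈ 1.553942
Root arguments: θ_k = (arg(w) + 360°k)/4 for k = 0, 1, ..., 3
Compute each root as (root modulus)(cos θ_k + i sin θ_k) using full-precision intermediates, then round to 4 decimal places.
Roots: 0.7826 + 1.3425i, -1.3425 + 0.7826i, -0.7826 - 1.3425i, 1.3425 - 0.7826i


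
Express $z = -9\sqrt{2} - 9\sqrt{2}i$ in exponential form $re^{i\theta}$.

r = |z| = sqrt((-9*sqrt(2))^2 + (-9*sqrt(2))^2) = sqrt(162 + 162) = sqrt(324) = 18
θ = arctan(b/a) = arctan(-12.7279/-12.7279) (quadrant-adjusted) = -135° = -3π/4
z = 18e^(-i*3π/4)


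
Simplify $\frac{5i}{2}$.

Divisor is real, so divide each part by 2:
= 0 + (5/2)i


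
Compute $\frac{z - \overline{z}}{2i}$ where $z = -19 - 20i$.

z - conjugate(z) = 2bi
(z - conjugate(z))/(2i) = 2bi/(2i) = b = -20


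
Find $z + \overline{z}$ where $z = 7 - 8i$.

z + conjugate(z) = (a + bi) + (a - bi) = 2a
= 2 * 7 = 14


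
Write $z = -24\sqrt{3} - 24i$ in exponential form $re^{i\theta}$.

r = |z| = sqrt((-24*sqrt(3))^2 + (-24)^2) = sqrt(1728 + 576) = sqrt(2304) = 48
θ = arctan(b/a) = arctan(-24/-41.5692) (quadrant-adjusted) = 210° = 7π/6
z = 48e^(i*7π/6)


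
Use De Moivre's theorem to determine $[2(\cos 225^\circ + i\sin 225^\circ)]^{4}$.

By De Moivre: z^n = r^n(cos(nθ) + i sin(nθ))
= 2^4(cos(4*225°) + i sin(4*225°))
= 16(cos 180° + i sin 180°)
= -16


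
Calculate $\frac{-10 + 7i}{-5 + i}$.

Multiply numerator and denominator by conjugate (-5 - i):
= (-10 + 7i)(-5 - i) / ((-5)^2 + 1^2)
= (57 - 25i) / 26
= 57/26 - (25/26)i


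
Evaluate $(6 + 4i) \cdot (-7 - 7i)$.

(a1*a2 - b1*b2) + (a1*b2 + b1*a2)i
= (-42 - (-28)) + (-42 + (-28))i
= -14 - 70i


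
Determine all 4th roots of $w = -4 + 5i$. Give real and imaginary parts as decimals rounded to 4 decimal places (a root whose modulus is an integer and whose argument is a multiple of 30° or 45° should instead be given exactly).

|w| = sqrt(41) ≈ 6.403124, arg(w) ≈ 128.659808°
Root modulus = sqrt(41)^(1/4) ≈ 1.590736
Root arguments: θ_k = (arg(w) + 360°k)/4 for k = 0, 1, ..., 3
Compute each root as (root modulus)(cos θ_k + i sin θ_k) using full-precision intermediates, then round to 4 decimal places.
Roots: 1.3466 + 0.8468i, -0.8468 + 1.3466i, -1.3466 - 0.8468i, 0.8468 - 1.3466i


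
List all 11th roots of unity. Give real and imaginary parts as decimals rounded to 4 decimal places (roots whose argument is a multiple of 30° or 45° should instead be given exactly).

ω_k = e^(2πik/11) = cos(2πk/11) + i sin(2πk/11) for k = 0, 1, ..., 10
Roots: 1, 0.8413 + 0.5406i, 0.4154 + 0.9096i, -0.1423 + 0.9898i, -0.6549 + 0.7557i, -0.9595 + 0.2817i, -0.9595 - 0.2817i, -0.6549 - 0.7557i, -0.1423 - 0.9898i, 0.4154 - 0.9096i, 0.8413 - 0.5406i


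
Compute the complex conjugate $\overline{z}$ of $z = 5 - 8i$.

If z = a + bi, then conjugate(z) = a - bi
conjugate(5 - 8i) = 5 + 8i


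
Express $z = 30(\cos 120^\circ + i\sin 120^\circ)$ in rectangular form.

a = r cos θ = 30 * -1/2 = -15
b = r sin θ = 30 * sqrt(3)/2 = 15*sqrt(3)
z = -15 + 15*sqrt(3)i


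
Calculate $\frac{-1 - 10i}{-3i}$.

Multiply numerator and denominator by conjugate (3i):
= (-1 - 10i)(3i) / (0^2 + (-3)^2)
= (30 - 3i) / 9
Divide through by 3: (10 - i) / 3
= 10/3 - (1/3)i


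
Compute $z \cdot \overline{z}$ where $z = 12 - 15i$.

z * conjugate(z) = |z|^2 = a^2 + b^2
= 12^2 + (-15)^2 = 369


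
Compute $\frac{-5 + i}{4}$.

Divisor is real, so divide each part by 4:
= -5/4 + (1/4)i


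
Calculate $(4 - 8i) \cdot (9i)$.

(a1*a2 - b1*b2) + (a1*b2 + b1*a2)i
= (0 - (-72)) + (36 + 0)i
= 72 + 36i


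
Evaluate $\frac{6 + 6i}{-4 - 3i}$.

Multiply numerator and denominator by conjugate (-4 + 3i):
= (6 + 6i)(-4 + 3i) / ((-4)^2 + (-3)^2)
= (-42 - 6i) / 25
= -42/25 - (6/25)i


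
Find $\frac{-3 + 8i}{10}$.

Divisor is real, so divide each part by 10:
= -3/10 + (4/5)i


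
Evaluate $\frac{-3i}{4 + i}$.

Multiply numerator and denominator by conjugate (4 - i):
= (-3i)(4 - i) / (4^2 + 1^2)
= (-3 - 12i) / 17
= -3/17 - (12/17)i


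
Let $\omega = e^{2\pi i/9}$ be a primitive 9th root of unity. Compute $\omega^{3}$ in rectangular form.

ω^3 = e^(2πi·3/9) = e^(i·2π/3)
= cos(2π/3) + i sin(2π/3)
= -1/2 + (sqrt(3)/2)i


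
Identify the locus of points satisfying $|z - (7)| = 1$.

|z - z0| = r describes a circle centered at z0 with radius r
Here z0 = 7 and r = 1
Locus: Circle centered at (7, 0) with radius 1


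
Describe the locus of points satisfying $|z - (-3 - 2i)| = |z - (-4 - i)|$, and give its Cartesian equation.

|z - z1| = |z - z2| means z is equidistant from z1 and z2,
i.e. the perpendicular bisector of the segment from (-3, -2) to (-4, -1) (midpoint (-7/2, -3/2)).
With z = x + yi, square both sides:
(x - (-3))^2 + (y - (-2))^2 = (x - (-4))^2 + (y - (-1))^2
The x^2 and y^2 terms cancel: -2x + 2y = 17 - 13 = 4
Simplify: x - y = -2
Locus: Perpendicular bisector of the segment from (-3, -2) to (-4, -1): the line x - y = -2


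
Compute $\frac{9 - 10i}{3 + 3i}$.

Multiply numerator and denominator by conjugate (3 - 3i):
= (9 - 10i)(3 - 3i) / (3^2 + 3^2)
= (-3 - 57i) / 18
Divide through by 3: (-1 - 19i) / 6
= -1/6 - (19/6)i


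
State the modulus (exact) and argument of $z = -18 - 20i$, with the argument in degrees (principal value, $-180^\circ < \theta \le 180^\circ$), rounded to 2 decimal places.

|z| = sqrt((-18)^2 + (-20)^2) = sqrt(724)
arg(z) = arctan(b/a) = arctan(-20/-18) (quadrant-adjusted) = -131.99°


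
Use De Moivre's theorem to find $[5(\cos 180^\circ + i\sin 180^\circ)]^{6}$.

By De Moivre: z^n = r^n(cos(nθ) + i sin(nθ))
= 5^6(cos(6*180°) + i sin(6*180°))
= 15625(cos 0° + i sin 0°)
= 15625


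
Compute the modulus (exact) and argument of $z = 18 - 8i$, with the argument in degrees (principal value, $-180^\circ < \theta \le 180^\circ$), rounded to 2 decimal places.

|z| = sqrt(18^2 + (-8)^2) = sqrt(388)
arg(z) = arctan(b/a) = arctan(-8/18) (quadrant-adjusted) = -23.96°


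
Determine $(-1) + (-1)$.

(-1 + (-1)) + (0 + 0)i = -2


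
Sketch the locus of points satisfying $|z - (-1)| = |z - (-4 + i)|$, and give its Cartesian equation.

|z - z1| = |z - z2| means z is equidistant from z1 and z2,
i.e. the perpendicular bisector of the segment from (-1, 0) to (-4, 1) (midpoint (-5/2, 1/2)).
With z = x + yi, square both sides:
(x - (-1))^2 + (y - 0)^2 = (x - (-4))^2 + (y - 1)^2
The x^2 and y^2 terms cancel: -6x + 2y = 17 - 1 = 16
Simplify: 3x - y = -8
Locus: Perpendicular bisector of the segment from (-1, 0) to (-4, 1): the line 3x - y = -8


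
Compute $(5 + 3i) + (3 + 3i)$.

(5 + 3) + (3 + 3)i = 8 + 6i


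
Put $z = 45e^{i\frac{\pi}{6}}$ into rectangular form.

a = r cos θ = 45 * sqrt(3)/2 = 45*sqrt(3)/2
b = r sin θ = 45 * 1/2 = 45/2
z = 45*sqrt(3)/2 + (45/2)i


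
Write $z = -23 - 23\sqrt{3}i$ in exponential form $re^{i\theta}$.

r = |z| = sqrt((-23)^2 + (-23*sqrt(3))^2) = sqrt(529 + 1587) = sqrt(2116) = 46
θ = arctan(b/a) = arctan(-39.8372/-23) (quadrant-adjusted) = 240° = 4π/3
z = 46e^(i*4π/3)


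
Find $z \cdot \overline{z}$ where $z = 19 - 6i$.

z * conjugate(z) = |z|^2 = a^2 + b^2
= 19^2 + (-6)^2 = 397


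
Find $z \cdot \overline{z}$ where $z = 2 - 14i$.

z * conjugate(z) = |z|^2 = a^2 + b^2
= 2^2 + (-14)^2 = 200


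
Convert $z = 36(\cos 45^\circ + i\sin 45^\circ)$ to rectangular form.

a = r cos θ = 36 * sqrt(2)/2 = 18*sqrt(2)
b = r sin θ = 36 * sqrt(2)/2 = 18*sqrt(2)
z = 18*sqrt(2) + 18*sqrt(2)i


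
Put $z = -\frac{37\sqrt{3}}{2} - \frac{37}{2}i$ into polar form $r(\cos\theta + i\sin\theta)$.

r = |z| = sqrt(a^2 + b^2) = sqrt((-37*sqrt(3)/2)^2 + (-37/2)^2) = sqrt(4107/4 + 1369/4) = sqrt(1369) = 37
θ = arctan(b/a) = arctan(-18.5/-32.0429) (quadrant-adjusted) = 210°
z = 37(cos 210° + i sin 210°)


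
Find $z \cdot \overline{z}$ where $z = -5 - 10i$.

z * conjugate(z) = |z|^2 = a^2 + b^2
= (-5)^2 + (-10)^2 = 125


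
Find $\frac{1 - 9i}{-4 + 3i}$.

Multiply numerator and denominator by conjugate (-4 - 3i):
= (1 - 9i)(-4 - 3i) / ((-4)^2 + 3^2)
= (-31 + 33i) / 25
= -31/25 + (33/25)i


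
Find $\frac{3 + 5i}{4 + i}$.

Multiply numerator and denominator by conjugate (4 - i):
= (3 + 5i)(4 - i) / (4^2 + 1^2)
= (17 + 17i) / 17
= 1 + i


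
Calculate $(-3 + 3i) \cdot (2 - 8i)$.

(a1*a2 - b1*b2) + (a1*b2 + b1*a2)i
= (-6 - (-24)) + (24 + 6)i
= 18 + 30i


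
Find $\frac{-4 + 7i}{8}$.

Divisor is real, so divide each part by 8:
= -1/2 + (7/8)i


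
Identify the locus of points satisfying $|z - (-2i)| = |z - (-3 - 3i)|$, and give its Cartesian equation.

|z - z1| = |z - z2| means z is equidistant from z1 and z2,
i.e. the perpendicular bisector of the segment from (0, -2) to (-3, -3) (midpoint (-3/2, -5/2)).
With z = x + yi, square both sides:
(x - 0)^2 + (y - (-2))^2 = (x - (-3))^2 + (y - (-3))^2
The x^2 and y^2 terms cancel: -6x + (-2)y = 18 - 4 = 14
Simplify: 3x + y = -7
Locus: Perpendicular bisector of the segment from (0, -2) to (-3, -3): the line 3x + y = -7


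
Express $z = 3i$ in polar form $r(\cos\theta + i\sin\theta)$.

r = |z| = sqrt(a^2 + b^2) = sqrt((0)^2 + (3)^2) = sqrt(0 + 9) = sqrt(9) = 3
a = 0 and b > 0, so z lies on the positive imaginary axis: θ = 90°
z = 3(cos 90° + i sin 90°)


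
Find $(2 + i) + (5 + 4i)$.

(2 + 5) + (1 + 4)i = 7 + 5i


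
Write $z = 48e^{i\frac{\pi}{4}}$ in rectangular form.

a = r cos θ = 48 * sqrt(2)/2 = 24*sqrt(2)
b = r sin θ = 48 * sqrt(2)/2 = 24*sqrt(2)
z = 24*sqrt(2) + 24*sqrt(2)i


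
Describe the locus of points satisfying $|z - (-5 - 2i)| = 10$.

|z - z0| = r describes a circle centered at z0 with radius r
Here z0 = -5 - 2i and r = 10
Locus: Circle centered at (-5, -2) with radius 10


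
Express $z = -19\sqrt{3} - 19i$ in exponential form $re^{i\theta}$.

r = |z| = sqrt((-19*sqrt(3))^2 + (-19)^2) = sqrt(1083 + 361) = sqrt(1444) = 38
θ = arctan(b/a) = arctan(-19/-32.909) (quadrant-adjusted) = 210° = 7π/6
z = 38e^(i*7π/6)


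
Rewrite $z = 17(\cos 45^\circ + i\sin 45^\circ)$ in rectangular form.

a = r cos θ = 17 * sqrt(2)/2 = 17*sqrt(2)/2
b = r sin θ = 17 * sqrt(2)/2 = 17*sqrt(2)/2
z = 17*sqrt(2)/2 + (17*sqrt(2)/2)i


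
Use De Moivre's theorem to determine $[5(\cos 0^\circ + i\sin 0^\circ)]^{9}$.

By De Moivre: z^n = r^n(cos(nθ) + i sin(nθ))
= 5^9(cos(9*0°) + i sin(9*0°))
= 1953125(cos 0° + i sin 0°)
= 1953125


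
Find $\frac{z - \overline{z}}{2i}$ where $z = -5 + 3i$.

z - conjugate(z) = 2bi
(z - conjugate(z))/(2i) = 2bi/(2i) = b = 3


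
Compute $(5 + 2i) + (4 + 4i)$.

(5 + 4) + (2 + 4)i = 9 + 6i


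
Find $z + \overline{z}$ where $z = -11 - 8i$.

z + conjugate(z) = (a + bi) + (a - bi) = 2a
= 2 * (-11) = -22


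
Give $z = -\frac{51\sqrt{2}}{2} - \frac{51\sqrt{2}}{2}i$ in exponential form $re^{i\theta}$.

r = |z| = sqrt((-51*sqrt(2)/2)^2 + (-51*sqrt(2)/2)^2) = sqrt(2601/2 + 2601/2) = sqrt(2601) = 51
θ = arctan(b/a) = arctan(-36.0624/-36.0624) (quadrant-adjusted) = 225° = 5π/4
z = 51e^(i*5π/4)


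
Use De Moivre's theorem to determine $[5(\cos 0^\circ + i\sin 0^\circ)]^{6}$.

By De Moivre: z^n = r^n(cos(nθ) + i sin(nθ))
= 5^6(cos(6*0°) + i sin(6*0°))
= 15625(cos 0° + i sin 0°)
= 15625


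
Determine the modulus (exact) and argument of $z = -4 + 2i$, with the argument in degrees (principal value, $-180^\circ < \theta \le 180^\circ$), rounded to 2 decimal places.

|z| = sqrt((-4)^2 + 2^2) = sqrt(20)
arg(z) = arctan(b/a) = arctan(2/-4) (quadrant-adjusted) = 153.43°


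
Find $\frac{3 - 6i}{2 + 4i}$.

Multiply numerator and denominator by conjugate (2 - 4i):
= (3 - 6i)(2 - 4i) / (2^2 + 4^2)
= (-18 - 24i) / 20
Divide through by 2: (-9 - 12i) / 10
= -9/10 - (6/5)i


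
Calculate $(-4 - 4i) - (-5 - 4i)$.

(-4 - (-5)) + (-4 - (-4))i = 1


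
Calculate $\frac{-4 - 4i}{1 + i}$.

Multiply numerator and denominator by conjugate (1 - i):
= (-4 - 4i)(1 - i) / (1^2 + 1^2)
= (-8) / 2
= -4


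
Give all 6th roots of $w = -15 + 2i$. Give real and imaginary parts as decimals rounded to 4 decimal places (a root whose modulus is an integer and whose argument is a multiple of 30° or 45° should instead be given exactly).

|w| = sqrt(229) ≈ 15.132746, arg(w) ≈ 172.405357°
Root modulus = sqrt(229)^(1/6) ≈ 1.572726
Root arguments: θ_k = (arg(w) + 360°k)/6 for k = 0, 1, ..., 5
Compute each root as (root modulus)(cos θ_k + i sin θ_k) using full-precision intermediates, then round to 4 decimal places.
Roots: 1.3791 + 0.7561i, 0.0347 + 1.5723i, -1.3443 + 0.8163i, -1.3791 - 0.7561i, -0.0347 - 1.5723i, 1.3443 - 0.8163i


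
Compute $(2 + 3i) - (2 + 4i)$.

(2 - 2) + (3 - 4)i = -i


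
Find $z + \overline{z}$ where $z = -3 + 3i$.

z + conjugate(z) = (a + bi) + (a - bi) = 2a
= 2 * (-3) = -6


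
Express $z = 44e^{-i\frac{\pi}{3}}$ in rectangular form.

a = r cos θ = 44 * 1/2 = 22
b = r sin θ = 44 * -sqrt(3)/2 = -22*sqrt(3)
z = 22 - 22*sqrt(3)i


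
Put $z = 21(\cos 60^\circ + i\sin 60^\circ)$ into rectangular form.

a = r cos θ = 21 * 1/2 = 21/2
b = r sin θ = 21 * sqrt(3)/2 = 21*sqrt(3)/2
z = 21/2 + (21*sqrt(3)/2)i


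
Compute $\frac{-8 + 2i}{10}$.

Divisor is real, so divide each part by 10:
= -4/5 + (1/5)i


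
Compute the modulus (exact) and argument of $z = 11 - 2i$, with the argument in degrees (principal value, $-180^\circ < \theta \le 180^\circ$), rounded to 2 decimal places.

|z| = sqrt(11^2 + (-2)^2) = sqrt(125)
arg(z) = arctan(b/a) = arctan(-2/11) (quadrant-adjusted) = -10.30°


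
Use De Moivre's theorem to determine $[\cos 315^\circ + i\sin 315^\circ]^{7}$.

By De Moivre: z^n = r^n(cos(nθ) + i sin(nθ))
= 1^7(cos(7*315°) + i sin(7*315°))
= 1(cos 45° + i sin 45°)
= sqrt(2)/2 + (sqrt(2)/2)i


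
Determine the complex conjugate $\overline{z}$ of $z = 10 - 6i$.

If z = a + bi, then conjugate(z) = a - bi
conjugate(10 - 6i) = 10 + 6i


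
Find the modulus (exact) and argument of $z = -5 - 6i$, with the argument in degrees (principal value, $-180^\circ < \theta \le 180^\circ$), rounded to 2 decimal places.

|z| = sqrt((-5)^2 + (-6)^2) = sqrt(61)
arg(z) = arctan(b/a) = arctan(-6/-5) (quadrant-adjusted) = -129.81°


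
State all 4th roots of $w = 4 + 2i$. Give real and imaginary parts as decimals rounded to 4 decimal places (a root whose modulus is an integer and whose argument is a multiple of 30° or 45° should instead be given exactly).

|w| = sqrt(20) ≈ 4.472136, arg(w) ≈ 26.565051°
Root modulus = sqrt(20)^(1/4) ≈ 1.454215
Root arguments: θ_k = (arg(w) + 360°k)/4 for k = 0, 1, ..., 3
Compute each root as (root modulus)(cos θ_k + i sin θ_k) using full-precision intermediates, then round to 4 decimal places.
Roots: 1.4445 + 0.1682i, -0.1682 + 1.4445i, -1.4445 - 0.1682i, 0.1682 - 1.4445i


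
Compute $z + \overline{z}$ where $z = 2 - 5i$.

z + conjugate(z) = (a + bi) + (a - bi) = 2a
= 2 * 2 = 4


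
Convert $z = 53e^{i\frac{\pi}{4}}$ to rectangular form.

a = r cos θ = 53 * sqrt(2)/2 = 53*sqrt(2)/2
b = r sin θ = 53 * sqrt(2)/2 = 53*sqrt(2)/2
z = 53*sqrt(2)/2 + (53*sqrt(2)/2)i


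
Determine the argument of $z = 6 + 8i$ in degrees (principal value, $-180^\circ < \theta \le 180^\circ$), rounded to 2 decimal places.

θ = arctan(b/a) = arctan(8/6) (quadrant-adjusted) = 53.13°


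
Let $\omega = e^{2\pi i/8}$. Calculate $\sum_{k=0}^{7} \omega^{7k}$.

Let ζ = ω^7 = e^(2πi·7/8). Since 8 ∤ 7, ζ ≠ 1.
Sum = Σ_{k=0}^{7} ζ^k = (ζ^8 - 1)/(ζ - 1) = (ω^{7·8} - 1)/(ζ - 1) = (1 - 1)/(ζ - 1) = 0


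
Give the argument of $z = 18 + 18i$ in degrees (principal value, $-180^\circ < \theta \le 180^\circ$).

θ = arctan(b/a) = arctan(18/18) (quadrant-adjusted) = 45°


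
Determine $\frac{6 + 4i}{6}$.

Divisor is real, so divide each part by 6:
= 1 + (2/3)i


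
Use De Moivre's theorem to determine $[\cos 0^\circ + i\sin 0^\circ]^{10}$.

By De Moivre: z^n = r^n(cos(nθ) + i sin(nθ))
= 1^10(cos(10*0°) + i sin(10*0°))
= 1(cos 0° + i sin 0°)
= 1


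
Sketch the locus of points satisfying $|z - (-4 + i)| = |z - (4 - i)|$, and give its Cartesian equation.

|z - z1| = |z - z2| means z is equidistant from z1 and z2,
i.e. the perpendicular bisector of the segment from (-4, 1) to (4, -1) (midpoint (0, 0)).
With z = x + yi, square both sides:
(x - (-4))^2 + (y - 1)^2 = (x - 4)^2 + (y - (-1))^2
The x^2 and y^2 terms cancel: 16x + (-4)y = 17 - 17 = 0
Simplify: 4x - y = 0
Locus: Perpendicular bisector of the segment from (-4, 1) to (4, -1): the line 4x - y = 0


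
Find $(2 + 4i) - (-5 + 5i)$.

(2 - (-5)) + (4 - 5)i = 7 - i


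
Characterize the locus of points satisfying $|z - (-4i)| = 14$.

|z - z0| = r describes a circle centered at z0 with radius r
Here z0 = -4i and r = 14
Locus: Circle centered at (0, -4) with radius 14


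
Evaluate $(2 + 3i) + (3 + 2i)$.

(2 + 3) + (3 + 2)i = 5 + 5i


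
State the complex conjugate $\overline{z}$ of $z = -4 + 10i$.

If z = a + bi, then conjugate(z) = a - bi
conjugate(-4 + 10i) = -4 - 10i


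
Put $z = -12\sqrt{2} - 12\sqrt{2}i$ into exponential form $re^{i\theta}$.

r = |z| = sqrt((-12*sqrt(2))^2 + (-12*sqrt(2))^2) = sqrt(288 + 288) = sqrt(576) = 24
θ = arctan(b/a) = arctan(-16.9706/-16.9706) (quadrant-adjusted) = -135° = -3π/4
z = 24e^(-i*3π/4)


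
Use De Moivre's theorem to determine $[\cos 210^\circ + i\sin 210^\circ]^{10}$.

By De Moivre: z^n = r^n(cos(nθ) + i sin(nθ))
= 1^10(cos(10*210°) + i sin(10*210°))
= 1(cos 300° + i sin 300°)
= 1/2 - (sqrt(3)/2)i


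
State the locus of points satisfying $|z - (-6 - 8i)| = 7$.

|z - z0| = r describes a circle centered at z0 with radius r
Here z0 = -6 - 8i and r = 7
Locus: Circle centered at (-6, -8) with radius 7


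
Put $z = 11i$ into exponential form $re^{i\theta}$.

r = |z| = sqrt((0)^2 + (11)^2) = sqrt(0 + 121) = sqrt(121) = 11
a = 0 and b > 0, so z lies on the positive imaginary axis: θ = 90° = π/2
z = 11e^(i*π/2)


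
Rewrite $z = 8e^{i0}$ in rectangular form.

a = r cos θ = 8 * 1 = 8
b = r sin θ = 8 * 0 = 0
z = 8


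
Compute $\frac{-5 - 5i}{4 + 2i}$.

Multiply numerator and denominator by conjugate (4 - 2i):
= (-5 - 5i)(4 - 2i) / (4^2 + 2^2)
= (-30 - 10i) / 20
Divide through by 10: (-3 - i) / 2
= -3/2 - (1/2)i


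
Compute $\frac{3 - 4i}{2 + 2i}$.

Multiply numerator and denominator by conjugate (2 - 2i):
= (3 - 4i)(2 - 2i) / (2^2 + 2^2)
= (-2 - 14i) / 8
Divide through by 2: (-1 - 7i) / 4
= -1/4 - (7/4)i


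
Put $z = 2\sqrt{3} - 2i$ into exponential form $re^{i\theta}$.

r = |z| = sqrt((2*sqrt(3))^2 + (-2)^2) = sqrt(12 + 4) = sqrt(16) = 4
θ = arctan(b/a) = arctan(-2/3.4641) (quadrant-adjusted) = -30° = -π/6
z = 4e^(-i*π/6)


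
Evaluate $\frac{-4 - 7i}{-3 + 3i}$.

Multiply numerator and denominator by conjugate (-3 - 3i):
= (-4 - 7i)(-3 - 3i) / ((-3)^2 + 3^2)
= (-9 + 33i) / 18
Divide through by 3: (-3 + 11i) / 6
= -1/2 + (11/6)i


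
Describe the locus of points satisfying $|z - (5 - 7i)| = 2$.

|z - z0| = r describes a circle centered at z0 with radius r
Here z0 = 5 - 7i and r = 2
Locus: Circle centered at (5, -7) with radius 2


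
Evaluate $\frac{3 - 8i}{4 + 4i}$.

Multiply numerator and denominator by conjugate (4 - 4i):
= (3 - 8i)(4 - 4i) / (4^2 + 4^2)
= (-20 - 44i) / 32
Divide through by 4: (-5 - 11i) / 8
= -5/8 - (11/8)i


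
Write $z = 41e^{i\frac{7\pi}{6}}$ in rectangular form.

a = r cos θ = 41 * -sqrt(3)/2 = -41*sqrt(3)/2
b = r sin θ = 41 * -1/2 = -41/2
z = -41*sqrt(3)/2 - (41/2)i


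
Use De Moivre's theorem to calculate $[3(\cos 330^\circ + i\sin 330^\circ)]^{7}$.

By De Moivre: z^n = r^n(cos(nθ) + i sin(nθ))
= 3^7(cos(7*330°) + i sin(7*330°))
= 2187(cos 150° + i sin 150°)
= -2187*sqrt(3)/2 + (2187/2)i
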